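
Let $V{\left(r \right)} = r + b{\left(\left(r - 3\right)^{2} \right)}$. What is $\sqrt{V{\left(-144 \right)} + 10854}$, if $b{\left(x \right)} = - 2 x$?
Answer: $6 i \sqrt{903} \approx 180.3 i$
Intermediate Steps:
$V{\left(r \right)} = r - 2 \left(-3 + r\right)^{2}$ ($V{\left(r \right)} = r - 2 \left(r - 3\right)^{2} = r - 2 \left(-3 + r\right)^{2}$)
$\sqrt{V{\left(-144 \right)} + 10854} = \sqrt{\left(-144 - 2 \left(-3 - 144\right)^{2}\right) + 10854} = \sqrt{\left(-144 - 2 \left(-147\right)^{2}\right) + 10854} = \sqrt{\left(-144 - 43218\right) + 10854} = \sqrt{-43362 + 10854} = \sqrt{-32508} = 6 i \sqrt{903}$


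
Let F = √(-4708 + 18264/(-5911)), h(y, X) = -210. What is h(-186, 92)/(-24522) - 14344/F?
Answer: 35/4087 + 7172*I*√41151276643/6961813 ≈ 0.0085637 + 208.98*I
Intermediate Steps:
F = 2*I*√41151276643/5911 (F = √(-4708 + 18264*(-1/5911)) = √(-4708 - 18264/5911) = √(-27847252/5911) = 2*I*√41151276643/5911 ≈ 68.637*I)
h(-186, 92)/(-24522) - 14344/F = -210/(-24522) - 14344*(-I*√41151276643/13923626) = -210*(-1/24522) - (-7172)*I*√41151276643/6961813 = 35/4087 + 7172*I*√41151276643/6961813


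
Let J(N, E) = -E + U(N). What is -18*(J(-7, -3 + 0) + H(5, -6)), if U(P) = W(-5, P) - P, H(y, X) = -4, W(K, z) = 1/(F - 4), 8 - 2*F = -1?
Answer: -144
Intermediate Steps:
F = 9/2 (F = 4 - 1/2*(-1) = 4 + 1/2 = 9/2 ≈ 4.5000)
W(K, z) = 2 (W(K, z) = 1/(9/2 - 4) = 1/(1/2) = 2)
U(P) = 2 - P
J(N, E) = 2 - E - N (J(N, E) = -E + (2 - N) = 2 - E - N)
-18*(J(-7, -3 + 0) + H(5, -6)) = -18*((2 - (-3 + 0) - 1*(-7)) - 4) = -18*((2 - 1*(-3) + 7) - 4) = -18*((2 + 3 + 7) - 4) = -18*(12 - 4) = -18*8 = -144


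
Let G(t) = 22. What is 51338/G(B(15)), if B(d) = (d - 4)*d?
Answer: 25669/11 ≈ 2333.5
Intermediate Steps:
B(d) = d*(-4 + d) (B(d) = (-4 + d)*d = d*(-4 + d))
51338/G(B(15)) = 51338/22 = 51338*(1/22) = 25669/11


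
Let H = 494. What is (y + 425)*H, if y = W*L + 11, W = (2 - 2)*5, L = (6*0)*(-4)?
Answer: 215384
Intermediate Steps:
L = 0 (L = 0*(-4) = 0)
W = 0 (W = 0*5 = 0)
y = 11 (y = 0*0 + 11 = 0 + 11 = 11)
(y + 425)*H = (11 + 425)*494 = 436*494 = 215384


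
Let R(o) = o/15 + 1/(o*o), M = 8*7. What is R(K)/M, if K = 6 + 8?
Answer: 2759/164640 ≈ 0.016758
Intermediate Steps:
M = 56
K = 14
R(o) = o**(-2) + o/15 (R(o) = o*(1/15) + o**(-2) = o/15 + o**(-2) = o**(-2) + o/15)
R(K)/M = (14**(-2) + (1/15)*14)/56 = (1/196 + 14/15)*(1/56) = (2759/2940)*(1/56) = 2759/164640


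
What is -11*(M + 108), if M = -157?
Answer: 539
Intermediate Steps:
-11*(M + 108) = -11*(-157 + 108) = -11*(-49) = 539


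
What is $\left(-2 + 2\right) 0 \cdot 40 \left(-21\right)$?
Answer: $0$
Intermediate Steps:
$\left(-2 + 2\right) 0 \cdot 40 \left(-21\right) = 0 \cdot 0 \cdot 40 \left(-21\right) = 0 \cdot 40 \left(-21\right) = 0 \left(-21\right) = 0$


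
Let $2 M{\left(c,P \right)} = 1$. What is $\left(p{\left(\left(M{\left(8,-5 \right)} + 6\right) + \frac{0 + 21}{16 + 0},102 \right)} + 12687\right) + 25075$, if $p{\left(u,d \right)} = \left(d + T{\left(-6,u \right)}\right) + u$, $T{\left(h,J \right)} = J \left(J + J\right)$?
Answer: $\frac{4863217}{128} \approx 37994.0$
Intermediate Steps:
$M{\left(c,P \right)} = \frac{1}{2}$ ($M{\left(c,P \right)} = \frac{1}{2} \cdot 1 = \frac{1}{2}$)
$T{\left(h,J \right)} = 2 J^{2}$ ($T{\left(h,J \right)} = J 2 J = 2 J^{2}$)
$p{\left(u,d \right)} = d + u + 2 u^{2}$ ($p{\left(u,d \right)} = \left(d + 2 u^{2}\right) + u = d + u + 2 u^{2}$)
$\left(p{\left(\left(M{\left(8,-5 \right)} + 6\right) + \frac{0 + 21}{16 + 0},102 \right)} + 12687\right) + 25075 = \left(\left(102 + \left(\left(\frac{1}{2} + 6\right) + \frac{0 + 21}{16 + 0}\right) + 2 \left(\left(\frac{1}{2} + 6\right) + \frac{0 + 21}{16 + 0}\right)^{2}\right) + 12687\right) + 25075 = \left(\left(102 + \left(\frac{13}{2} + \frac{21}{16}\right) + 2 \left(\frac{13}{2} + \frac{21}{16}\right)^{2}\right) + 12687\right) + 25075 = \left(\left(102 + \frac{125}{16} + 2 \left(\frac{125}{16}\right)^{2}\right) + 12687\right) + 25075 = \left(\left(102 + \frac{125}{16} + 2 \cdot \frac{15625}{256}\right) + 12687\right) + 25075 = \left(\left(102 + \frac{125}{16} + \frac{15625}{128}\right) + 12687\right) + 25075 = \left(\frac{29681}{128} + 12687\right) + 25075 = \frac{1653617}{128} + 25075 = \frac{4863217}{128}$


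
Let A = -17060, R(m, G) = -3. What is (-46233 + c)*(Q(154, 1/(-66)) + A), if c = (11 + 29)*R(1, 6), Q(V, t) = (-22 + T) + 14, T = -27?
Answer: 792404535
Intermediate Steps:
Q(V, t) = -35 (Q(V, t) = (-22 - 27) + 14 = -49 + 14 = -35)
c = -120 (c = (11 + 29)*(-3) = 40*(-3) = -120)
(-46233 + c)*(Q(154, 1/(-66)) + A) = (-46233 - 120)*(-35 - 17060) = -46353*(-17095) = 792404535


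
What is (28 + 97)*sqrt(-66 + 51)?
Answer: 125*I*sqrt(15) ≈ 484.12*I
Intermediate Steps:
(28 + 97)*sqrt(-66 + 51) = 125*sqrt(-15) = 125*(I*sqrt(15)) = 125*I*sqrt(15)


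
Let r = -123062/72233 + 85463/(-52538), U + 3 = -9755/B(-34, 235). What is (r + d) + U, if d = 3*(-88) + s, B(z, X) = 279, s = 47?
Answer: -273481905862355/1058798681766 ≈ -258.29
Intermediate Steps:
d = -217 (d = 3*(-88) + 47 = -264 + 47 = -217)
U = -10592/279 (U = -3 - 9755/279 = -10592/279 ≈ -37.964)
r = -12638680235/3794977354 (r = -123062*1/72233 + 85463*(-1/52538) = -123062/72233 - 85463/52538 = -12638680235/3794977354 ≈ -3.3304)
(r + d) + U = (-12638680235/3794977354 - 217) - 10592/279 = -836148766053/3794977354 - 10592/279 = -273481905862355/1058798681766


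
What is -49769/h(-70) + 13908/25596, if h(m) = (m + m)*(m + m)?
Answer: -83440877/41806800 ≈ -1.9959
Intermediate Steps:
h(m) = 4*m**2 (h(m) = (2*m)*(2*m) = 4*m**2)
-49769/h(-70) + 13908/25596 = -49769/(4*(-70)**2) + 13908/25596 = -49769/(4*4900) + 13908*(1/25596) = -49769/19600 + 1159/2133 = -83440877/41806800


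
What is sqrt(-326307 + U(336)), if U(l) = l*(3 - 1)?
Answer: I*sqrt(325635) ≈ 570.64*I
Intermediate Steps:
U(l) = 2*l (U(l) = l*2 = 2*l)
sqrt(-326307 + U(336)) = sqrt(-326307 + 2*336) = sqrt(-326307 + 672) = sqrt(-325635) = I*sqrt(325635)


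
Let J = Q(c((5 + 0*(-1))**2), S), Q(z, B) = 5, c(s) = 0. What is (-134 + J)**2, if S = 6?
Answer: 16641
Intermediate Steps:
J = 5
(-134 + J)**2 = (-134 + 5)**2 = (-129)**2 = 16641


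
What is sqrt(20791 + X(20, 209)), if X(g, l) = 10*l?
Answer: sqrt(22881) ≈ 151.26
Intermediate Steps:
sqrt(20791 + X(20, 209)) = sqrt(20791 + 10*209) = sqrt(20791 + 2090) = sqrt(22881)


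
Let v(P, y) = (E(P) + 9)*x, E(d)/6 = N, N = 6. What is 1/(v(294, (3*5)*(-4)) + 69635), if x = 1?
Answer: 1/69680 ≈ 1.4351e-5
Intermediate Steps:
E(d) = 36 (E(d) = 6*6 = 36)
v(P, y) = 45 (v(P, y) = (36 + 9)*1 = 45*1 = 45)
1/(v(294, (3*5)*(-4)) + 69635) = 1/(45 + 69635) = 1/69680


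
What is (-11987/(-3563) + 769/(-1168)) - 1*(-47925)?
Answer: 199455174069/4161584 ≈ 47928.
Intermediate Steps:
(-11987/(-3563) + 769/(-1168)) - 1*(-47925) = (-11987*(-1/3563) + 769*(-1/1168)) + 47925 = (11987/3563 - 769/1168) + 47925 = 11260869/4161584 + 47925 = 199455174069/4161584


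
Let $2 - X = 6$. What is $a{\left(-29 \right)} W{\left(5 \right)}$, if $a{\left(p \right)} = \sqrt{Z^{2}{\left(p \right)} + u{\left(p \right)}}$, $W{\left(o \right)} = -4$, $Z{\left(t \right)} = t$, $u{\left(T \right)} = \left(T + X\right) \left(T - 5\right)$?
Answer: $- 4 \sqrt{1963} \approx -177.22$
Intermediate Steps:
$X = -4$ ($X = 2 - 6 = -4$)
$u{\left(T \right)} = \left(-5 + T\right) \left(-4 + T\right)$ ($u{\left(T \right)} = \left(T - 4\right) \left(T - 5\right) = \left(-4 + T\right) \left(-5 + T\right) = \left(-5 + T\right) \left(-4 + T\right)$)
$a{\left(p \right)} = \sqrt{20 - 9 p + 2 p^{2}}$ ($a{\left(p \right)} = \sqrt{p^{2} + \left(20 + p^{2} - 9 p\right)} = \sqrt{20 - 9 p + 2 p^{2}}$)
$a{\left(-29 \right)} W{\left(5 \right)} = \sqrt{20 - -261 + 2 \left(-29\right)^{2}} \left(-4\right) = \sqrt{20 + 261 + 2 \cdot 841} \left(-4\right) = \sqrt{20 + 261 + 1682} \left(-4\right) = \sqrt{1963} \left(-4\right) = - 4 \sqrt{1963}$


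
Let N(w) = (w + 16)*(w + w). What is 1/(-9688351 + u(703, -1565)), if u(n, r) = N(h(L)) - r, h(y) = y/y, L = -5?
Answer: -1/9686752 ≈ -1.0323e-7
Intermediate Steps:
h(y) = 1
N(w) = 2*w*(16 + w) (N(w) = (16 + w)*(2*w) = 2*w*(16 + w))
u(n, r) = 34 - r (u(n, r) = 2*1*(16 + 1) - r = 2*1*17 - r = 34 - r)
1/(-9688351 + u(703, -1565)) = 1/(-9688351 + (34 - 1*(-1565))) = 1/(-9688351 + (34 + 1565)) = 1/(-9688351 + 1599) = 1/(-9686752) = -1/9686752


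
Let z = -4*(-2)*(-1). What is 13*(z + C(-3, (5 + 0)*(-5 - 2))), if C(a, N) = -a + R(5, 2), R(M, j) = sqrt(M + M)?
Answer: -65 + 13*sqrt(10) ≈ -23.890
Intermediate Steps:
R(M, j) = sqrt(2)*sqrt(M) (R(M, j) = sqrt(2*M) = sqrt(2)*sqrt(M))
z = -8 (z = 8*(-1) = -8)
C(a, N) = sqrt(10) - a (C(a, N) = -a + sqrt(2)*sqrt(5) = -a + sqrt(10) = sqrt(10) - a)
13*(z + C(-3, (5 + 0)*(-5 - 2))) = 13*(-8 + (sqrt(10) - 1*(-3))) = 13*(-8 + (sqrt(10) + 3)) = 13*(-8 + (3 + sqrt(10))) = 13*(-5 + sqrt(10)) = -65 + 13*sqrt(10)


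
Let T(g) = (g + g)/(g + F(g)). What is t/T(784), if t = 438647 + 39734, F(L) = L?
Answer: 478381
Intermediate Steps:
t = 478381
T(g) = 1 (T(g) = (g + g)/(g + g) = (2*g)/((2*g)) = (2*g)*(1/(2*g)) = 1)
t/T(784) = 478381/1 = 478381*1 = 478381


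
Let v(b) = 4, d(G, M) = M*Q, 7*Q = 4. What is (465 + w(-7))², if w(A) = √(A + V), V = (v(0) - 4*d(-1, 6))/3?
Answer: (9765 + I*√4515)²/441 ≈ 2.1621e+5 + 2975.7*I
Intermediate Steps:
Q = 4/7 (Q = (⅐)*4 = 4/7 ≈ 0.57143)
d(G, M) = 4*M/7 (d(G, M) = M*(4/7) = 4*M/7)
V = -68/21 (V = (4 - 16*6/7)/3 = (4 - 4*24/7)*(⅓) = (4 - 96/7)*(⅓) = -68/7*⅓ = -68/21 ≈ -3.2381)
w(A) = √(-68/21 + A) (w(A) = √(A - 68/21) = √(-68/21 + A))
(465 + w(-7))² = (465 + √(-1428 + 441*(-7))/21)² = (465 + √(-1428 - 3087)/21)² = (465 + √(-4515)/21)² = (465 + (I*√4515)/21)² = (465 + I*√4515/21)²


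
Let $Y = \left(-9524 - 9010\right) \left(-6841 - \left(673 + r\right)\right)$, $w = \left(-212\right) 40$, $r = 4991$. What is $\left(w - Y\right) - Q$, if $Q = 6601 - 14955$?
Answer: $-231767796$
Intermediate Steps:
$w = -8480$
$Q = -8354$
$Y = 231767670$ ($Y = \left(-9524 - 9010\right) \left(-6841 - 5664\right) = - 18534 \left(-6841 - 5664\right) = \left(-18534\right) \left(-12505\right) = 231767670$)
$\left(w - Y\right) - Q = \left(-8480 - 231767670\right) - -8354 = \left(-8480 - 231767670\right) + 8354 = -231776150 + 8354 = -231767796$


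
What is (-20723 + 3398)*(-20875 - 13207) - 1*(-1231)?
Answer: 590471881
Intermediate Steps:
(-20723 + 3398)*(-20875 - 13207) - 1*(-1231) = -17325*(-34082) + 1231 = 590470650 + 1231 = 590471881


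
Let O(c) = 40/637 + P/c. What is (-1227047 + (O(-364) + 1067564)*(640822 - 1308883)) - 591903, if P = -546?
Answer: -908617738168447/1274 ≈ -7.1320e+11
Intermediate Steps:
O(c) = 40/637 - 546/c
(-1227047 + (O(-364) + 1067564)*(640822 - 1308883)) - 591903 = (-1227047 + ((40/637 - 546/(-364)) + 1067564)*(640822 - 1308883)) - 591903 = (-1227047 + ((40/637 - 546*(-1/364)) + 1067564)*(-668061)) - 591903 = (-1227047 + ((40/637 + 3/2) + 1067564)*(-668061)) - 591903 = (-1227047 + (1991/1274 + 1067564)*(-668061)) - 591903 = (-1227047 + (1360078527/1274)*(-668061)) - 591903 = (-1227047 - 908615420826147/1274) - 591903 = -908616984084025/1274 - 591903 = -908617738168447/1274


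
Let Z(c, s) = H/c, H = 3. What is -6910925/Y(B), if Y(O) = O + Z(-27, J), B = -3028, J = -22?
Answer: 62198325/27253 ≈ 2282.3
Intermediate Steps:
Z(c, s) = 3/c
Y(O) = -⅑ + O (Y(O) = O + 3/(-27) = O + 3*(-1/27) = O - ⅑ = -⅑ + O)
-6910925/Y(B) = -6910925/(-⅑ - 3028) = -6910925/(-27253/9) = -6910925*(-9/27253) = 62198325/27253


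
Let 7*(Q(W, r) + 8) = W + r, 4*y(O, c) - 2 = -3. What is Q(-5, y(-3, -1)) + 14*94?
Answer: 5229/4 ≈ 1307.3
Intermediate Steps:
y(O, c) = -1/4 (y(O, c) = 1/2 + (1/4)*(-3) = 1/2 - 3/4 = -1/4)
Q(W, r) = -8 + W/7 + r/7 (Q(W, r) = -8 + (W + r)/7 = -8 + (W/7 + r/7) = -8 + W/7 + r/7)
Q(-5, y(-3, -1)) + 14*94 = (-8 + (1/7)*(-5) + (1/7)*(-1/4)) + 14*94 = (-8 - 5/7 - 1/28) + 1316 = -35/4 + 1316 = 5229/4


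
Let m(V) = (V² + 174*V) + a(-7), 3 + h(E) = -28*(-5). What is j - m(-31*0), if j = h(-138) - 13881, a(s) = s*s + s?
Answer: -13786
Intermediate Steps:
a(s) = s + s² (a(s) = s² + s = s + s²)
h(E) = 137 (h(E) = -3 - 28*(-5) = -3 + 140 = 137)
j = -13744 (j = 137 - 13881 = -13744)
m(V) = 42 + V² + 174*V (m(V) = (V² + 174*V) - 7*(1 - 7) = (V² + 174*V) - 7*(-6) = (V² + 174*V) + 42 = 42 + V² + 174*V)
j - m(-31*0) = -13744 - (42 + (-31*0)² + 174*(-31*0)) = -13744 - (42 + 0² + 174*0) = -13744 - (42 + 0 + 0) = -13744 - 1*42 = -13744 - 42 = -13786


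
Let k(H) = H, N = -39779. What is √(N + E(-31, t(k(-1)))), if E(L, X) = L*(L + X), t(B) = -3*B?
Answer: I*√38911 ≈ 197.26*I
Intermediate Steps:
√(N + E(-31, t(k(-1)))) = √(-39779 - 31*(-31 - 3*(-1))) = √(-39779 - 31*(-31 + 3)) = √(-39779 - 31*(-28)) = √(-39779 + 868) = √(-38911) = I*√38911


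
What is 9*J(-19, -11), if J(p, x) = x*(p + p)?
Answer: 3762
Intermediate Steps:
J(p, x) = 2*p*x (J(p, x) = x*(2*p) = 2*p*x)
9*J(-19, -11) = 9*(2*(-19)*(-11)) = 9*418 = 3762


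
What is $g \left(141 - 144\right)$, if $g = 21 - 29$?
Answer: $24$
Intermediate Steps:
$g = -8$ ($g = 21 - 29 = -8$)
$g \left(141 - 144\right) = - 8 \left(141 - 144\right) = \left(-8\right) \left(-3\right) = 24$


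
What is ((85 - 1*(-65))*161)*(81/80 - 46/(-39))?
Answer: 5505395/104 ≈ 52937.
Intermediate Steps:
((85 - 1*(-65))*161)*(81/80 - 46/(-39)) = ((85 + 65)*161)*(81*(1/80) - 46*(-1/39)) = (150*161)*(81/80 + 46/39) = 24150*(6839/3120) = 5505395/104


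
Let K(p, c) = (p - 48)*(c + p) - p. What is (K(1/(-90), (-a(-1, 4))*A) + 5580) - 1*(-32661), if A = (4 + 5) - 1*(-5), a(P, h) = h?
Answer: 331534351/8100 ≈ 40930.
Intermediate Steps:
A = 14 (A = 9 + 5 = 14)
K(p, c) = -p + (-48 + p)*(c + p) (K(p, c) = (-48 + p)*(c + p) - p = -p + (-48 + p)*(c + p))
(K(1/(-90), (-a(-1, 4))*A) + 5580) - 1*(-32661) = (((1/(-90))**2 - 49/(-90) - 48*(-1*4)*14 + (-1*4*14)/(-90)) + 5580) - 1*(-32661) = (((-1/90)**2 - 49*(-1/90) - (-192)*14 - 4*14*(-1/90)) + 5580) + 32661 = ((1/8100 + 49/90 - 48*(-56) - 56*(-1/90)) + 5580) + 32661 = ((1/8100 + 49/90 + 2688 + 28/45) + 5580) + 32661 = (21782251/8100 + 5580) + 32661 = 66980251/8100 + 32661 = 331534351/8100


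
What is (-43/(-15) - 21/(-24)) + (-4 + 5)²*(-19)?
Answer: -1831/120 ≈ -15.258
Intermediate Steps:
(-43/(-15) - 21/(-24)) + (-4 + 5)²*(-19) = (-43*(-1/15) - 21*(-1/24)) + 1²*(-19) = (43/15 + 7/8) + 1*(-19) = 449/120 - 19 = -1831/120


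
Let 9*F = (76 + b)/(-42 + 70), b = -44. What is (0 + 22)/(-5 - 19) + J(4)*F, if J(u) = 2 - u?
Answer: -295/252 ≈ -1.1706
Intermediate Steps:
F = 8/63 (F = ((76 - 44)/(-42 + 70))/9 = (32/28)/9 = (32*(1/28))/9 = (⅑)*(8/7) = 8/63 ≈ 0.12698)
(0 + 22)/(-5 - 19) + J(4)*F = (0 + 22)/(-5 - 19) + (2 - 1*4)*(8/63) = 22/(-24) + (2 - 4)*(8/63) = 22*(-1/24) - 2*8/63 = -11/12 - 16/63 = -295/252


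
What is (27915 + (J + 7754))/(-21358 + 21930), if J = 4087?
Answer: 9939/143 ≈ 69.504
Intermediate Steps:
(27915 + (J + 7754))/(-21358 + 21930) = (27915 + (4087 + 7754))/(-21358 + 21930) = (27915 + 11841)/572 = 39756*(1/572) = 9939/143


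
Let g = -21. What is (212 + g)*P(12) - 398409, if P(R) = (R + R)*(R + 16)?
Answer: -270057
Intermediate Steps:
P(R) = 2*R*(16 + R) (P(R) = (2*R)*(16 + R) = 2*R*(16 + R))
(212 + g)*P(12) - 398409 = (212 - 21)*(2*12*(16 + 12)) - 398409 = 191*(2*12*28) - 398409 = 191*672 - 398409 = 128352 - 398409 = -270057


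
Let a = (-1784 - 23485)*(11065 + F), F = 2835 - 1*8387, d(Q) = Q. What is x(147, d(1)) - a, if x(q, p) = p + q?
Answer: 139308145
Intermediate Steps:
F = -5552 (F = 2835 - 8387 = -5552)
a = -139307997 (a = (-1784 - 23485)*(11065 - 5552) = -25269*5513 = -139307997)
x(147, d(1)) - a = (1 + 147) - 1*(-139307997) = 148 + 139307997 = 139308145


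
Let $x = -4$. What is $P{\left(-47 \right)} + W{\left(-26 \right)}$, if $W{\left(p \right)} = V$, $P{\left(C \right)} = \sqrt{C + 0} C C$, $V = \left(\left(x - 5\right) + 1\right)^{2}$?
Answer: $64 + 2209 i \sqrt{47} \approx 64.0 + 15144.0 i$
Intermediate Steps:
$V = 64$ ($V = \left(\left(-4 - 5\right) + 1\right)^{2} = \left(-9 + 1\right)^{2} = \left(-8\right)^{2} = 64$)
$P{\left(C \right)} = C^{\frac{5}{2}}$ ($P{\left(C \right)} = \sqrt{C} C C = C^{\frac{3}{2}} C = C^{\frac{5}{2}}$)
$W{\left(p \right)} = 64$
$P{\left(-47 \right)} + W{\left(-26 \right)} = \left(-47\right)^{\frac{5}{2}} + 64 = 2209 i \sqrt{47} + 64 = 64 + 2209 i \sqrt{47}$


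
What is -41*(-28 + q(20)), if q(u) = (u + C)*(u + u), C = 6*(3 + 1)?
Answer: -71012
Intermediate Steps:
C = 24 (C = 6*4 = 24)
q(u) = 2*u*(24 + u) (q(u) = (u + 24)*(u + u) = (24 + u)*(2*u) = 2*u*(24 + u))
-41*(-28 + q(20)) = -41*(-28 + 2*20*(24 + 20)) = -41*(-28 + 2*20*44) = -41*(-28 + 1760) = -41*1732 = -71012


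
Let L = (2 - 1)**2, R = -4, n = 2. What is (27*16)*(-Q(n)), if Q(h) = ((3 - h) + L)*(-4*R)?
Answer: -13824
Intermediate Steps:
L = 1 (L = 1**2 = 1)
Q(h) = 64 - 16*h (Q(h) = ((3 - h) + 1)*(-4*(-4)) = (4 - h)*16 = 64 - 16*h)
(27*16)*(-Q(n)) = (27*16)*(-(64 - 16*2)) = 432*(-(64 - 32)) = 432*(-1*32) = 432*(-32) = -13824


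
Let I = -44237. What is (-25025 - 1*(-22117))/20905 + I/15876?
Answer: -970941893/331887780 ≈ -2.9255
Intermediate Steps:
(-25025 - 1*(-22117))/20905 + I/15876 = (-25025 - 1*(-22117))/20905 - 44237/15876 = (-25025 + 22117)*(1/20905) - 44237*1/15876 = -2908*1/20905 - 44237/15876 = -2908/20905 - 44237/15876 = -970941893/331887780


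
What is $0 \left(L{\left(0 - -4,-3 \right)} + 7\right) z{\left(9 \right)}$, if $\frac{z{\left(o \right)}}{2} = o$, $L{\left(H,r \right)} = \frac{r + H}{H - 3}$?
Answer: $0$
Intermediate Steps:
$L{\left(H,r \right)} = \frac{H + r}{-3 + H}$
$z{\left(o \right)} = 2 o$
$0 \left(L{\left(0 - -4,-3 \right)} + 7\right) z{\left(9 \right)} = 0 \left(\frac{\left(0 - -4\right) - 3}{-3 + \left(0 - -4\right)} + 7\right) 2 \cdot 9 = 0 \left(\frac{\left(0 + 4\right) - 3}{-3 + \left(0 + 4\right)} + 7\right) 18 = 0 \left(\frac{4 - 3}{-3 + 4} + 7\right) 18 = 0 \left(1^{-1} \cdot 1 + 7\right) 18 = 0 \left(1 \cdot 1 + 7\right) 18 = 0 \left(1 + 7\right) 18 = 0 \cdot 8 \cdot 18 = 0 \cdot 18 = 0$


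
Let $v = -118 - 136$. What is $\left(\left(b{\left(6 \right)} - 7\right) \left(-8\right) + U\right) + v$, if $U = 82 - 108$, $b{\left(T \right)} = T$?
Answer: $-272$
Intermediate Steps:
$v = -254$ ($v = -118 - 136 = -254$)
$U = -26$ ($U = 82 - 108 = -26$)
$\left(\left(b{\left(6 \right)} - 7\right) \left(-8\right) + U\right) + v = \left(\left(6 - 7\right) \left(-8\right) - 26\right) - 254 = \left(\left(-1\right) \left(-8\right) - 26\right) - 254 = \left(8 - 26\right) - 254 = -18 - 254 = -272$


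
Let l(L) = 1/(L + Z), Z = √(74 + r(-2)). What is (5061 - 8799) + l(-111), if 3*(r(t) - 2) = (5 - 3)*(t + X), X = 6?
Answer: -137285859/36727 - 2*√177/36727 ≈ -3738.0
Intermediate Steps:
r(t) = 6 + 2*t/3 (r(t) = 2 + ((5 - 3)*(t + 6))/3 = 2 + (2*(6 + t))/3 = 2 + (12 + 2*t)/3 = 2 + (4 + 2*t/3) = 6 + 2*t/3)
Z = 2*√177/3 (Z = √(74 + (6 + (⅔)*(-2))) = √(74 + (6 - 4/3)) = √(74 + 14/3) = √(236/3) = 2*√177/3 ≈ 8.8694)
l(L) = 1/(L + 2*√177/3)
(5061 - 8799) + l(-111) = (5061 - 8799) + 3/(2*√177 + 3*(-111)) = -3738 + 3/(2*√177 - 333) = -3738 + 3/(-333 + 2*√177)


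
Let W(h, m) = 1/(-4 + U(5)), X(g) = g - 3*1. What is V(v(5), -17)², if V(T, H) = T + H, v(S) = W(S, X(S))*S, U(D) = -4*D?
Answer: 170569/576 ≈ 296.13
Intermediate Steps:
X(g) = -3 + g (X(g) = g - 3 = -3 + g)
W(h, m) = -1/24 (W(h, m) = 1/(-4 - 4*5) = 1/(-4 - 20) = 1/(-24) = -1/24)
v(S) = -S/24
V(T, H) = H + T
V(v(5), -17)² = (-17 - 1/24*5)² = (-17 - 5/24)² = (-413/24)² = 170569/576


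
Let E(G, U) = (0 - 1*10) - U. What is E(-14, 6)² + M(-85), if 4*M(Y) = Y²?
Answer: 8249/4 ≈ 2062.3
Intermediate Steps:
E(G, U) = -10 - U (E(G, U) = (0 - 10) - U = -10 - U)
M(Y) = Y²/4
E(-14, 6)² + M(-85) = (-10 - 1*6)² + (¼)*(-85)² = (-10 - 6)² + (¼)*7225 = (-16)² + 7225/4 = 256 + 7225/4 = 8249/4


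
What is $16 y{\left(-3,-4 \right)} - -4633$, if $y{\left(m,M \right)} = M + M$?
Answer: $4505$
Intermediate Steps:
$y{\left(m,M \right)} = 2 M$
$16 y{\left(-3,-4 \right)} - -4633 = 16 \cdot 2 \left(-4\right) - -4633 = 16 \left(-8\right) + 4633 = -128 + 4633 = 4505$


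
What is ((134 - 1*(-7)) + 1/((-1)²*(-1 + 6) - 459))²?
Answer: 4097664169/206116 ≈ 19880.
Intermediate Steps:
((134 - 1*(-7)) + 1/((-1)²*(-1 + 6) - 459))² = ((134 + 7) + 1/(1*5 - 459))² = (141 + 1/(5 - 459))² = (141 + 1/(-454))² = (141 - 1/454)² = (64013/454)² = 4097664169/206116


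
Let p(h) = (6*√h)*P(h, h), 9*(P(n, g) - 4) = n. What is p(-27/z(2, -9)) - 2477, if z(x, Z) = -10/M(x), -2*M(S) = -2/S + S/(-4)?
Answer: -2477 + 4563*√10/400 ≈ -2440.9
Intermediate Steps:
P(n, g) = 4 + n/9
M(S) = 1/S + S/8 (M(S) = -(-2/S + S/(-4))/2 = -(-2/S + S*(-¼))/2 = -(-2/S - S/4)/2 = 1/S + S/8)
z(x, Z) = -10/(1/x + x/8)
p(h) = 6*√h*(4 + h/9) (p(h) = (6*√h)*(4 + h/9) = 6*√h*(4 + h/9))
p(-27/z(2, -9)) - 2477 = 2*√(-27/((-80*2/(8 + 2²))))*(36 - 27/((-80*2/(8 + 2²))))/3 - 2477 = 2*√(-27/((-80*2/(8 + 4))))*(36 - 27/((-80*2/(8 + 4))))/3 - 2477 = 2*√(-27/((-80*2/12)))*(36 - 27/((-80*2/12)))/3 - 2477 = 2*√(-27/((-80*2*1/12)))*(36 - 27/((-80*2*1/12)))/3 - 2477 = 2*√(-27/(-40/3))*(36 - 27/(-40/3))/3 - 2477 = 2*√(-27*(-3/40))*(36 - 27*(-3/40))/3 - 2477 = 2*√(81/40)*(36 + 81/40)/3 - 2477 = (⅔)*(9*√10/20)*(1521/40) - 2477 = 4563*√10/400 - 2477 = -2477 + 4563*√10/400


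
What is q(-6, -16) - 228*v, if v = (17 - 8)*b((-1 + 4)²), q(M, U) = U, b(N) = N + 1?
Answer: -20536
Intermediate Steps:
b(N) = 1 + N
v = 90 (v = (17 - 8)*(1 + (-1 + 4)²) = 9*(1 + 3²) = 9*(1 + 9) = 9*10 = 90)
q(-6, -16) - 228*v = -16 - 228*90 = -16 - 20520 = -20536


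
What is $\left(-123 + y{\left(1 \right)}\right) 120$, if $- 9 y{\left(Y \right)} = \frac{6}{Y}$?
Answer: $-14840$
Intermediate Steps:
$y{\left(Y \right)} = - \frac{2}{3 Y}$ ($y{\left(Y \right)} = - \frac{6 \frac{1}{Y}}{9} = - \frac{2}{3 Y}$)
$\left(-123 + y{\left(1 \right)}\right) 120 = \left(-123 - \frac{2}{3 \cdot 1}\right) 120 = \left(-123 - \frac{2}{3}\right) 120 = \left(- \frac{371}{3}\right) 120 = -14840$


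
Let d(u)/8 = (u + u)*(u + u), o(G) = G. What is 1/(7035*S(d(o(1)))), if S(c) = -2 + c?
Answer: 1/211050 ≈ 4.7382e-6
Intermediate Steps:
d(u) = 32*u² (d(u) = 8*((u + u)*(u + u)) = 8*((2*u)*(2*u)) = 8*(4*u²) = 32*u²)
1/(7035*S(d(o(1)))) = 1/(7035*(-2 + 32*1²)) = 1/(7035*(-2 + 32*1)) = 1/(7035*(-2 + 32)) = 1/(7035*30) = 1/211050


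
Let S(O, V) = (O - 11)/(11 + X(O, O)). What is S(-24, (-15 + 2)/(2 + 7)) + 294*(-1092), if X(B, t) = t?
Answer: -4173589/13 ≈ -3.2105e+5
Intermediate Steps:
S(O, V) = (-11 + O)/(11 + O) (S(O, V) = (O - 11)/(11 + O) = (-11 + O)/(11 + O))
S(-24, (-15 + 2)/(2 + 7)) + 294*(-1092) = (-11 - 24)/(11 - 24) + 294*(-1092) = -35/(-13) - 321048 = -1/13*(-35) - 321048 = 35/13 - 321048 = -4173589/13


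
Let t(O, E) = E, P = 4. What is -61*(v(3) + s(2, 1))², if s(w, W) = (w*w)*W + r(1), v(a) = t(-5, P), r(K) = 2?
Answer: -6100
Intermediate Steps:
v(a) = 4
s(w, W) = 2 + W*w² (s(w, W) = (w*w)*W + 2 = w²*W + 2 = W*w² + 2 = 2 + W*w²)
-61*(v(3) + s(2, 1))² = -61*(4 + (2 + 1*2²))² = -61*(4 + (2 + 1*4))² = -61*(4 + (2 + 4))² = -61*(4 + 6)² = -61*10² = -61*100 = -6100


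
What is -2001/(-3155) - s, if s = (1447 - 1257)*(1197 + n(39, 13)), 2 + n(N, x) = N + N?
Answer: -763097849/3155 ≈ -2.4187e+5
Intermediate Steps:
n(N, x) = -2 + 2*N (n(N, x) = -2 + (N + N) = -2 + 2*N)
s = 241870 (s = (1447 - 1257)*(1197 + (-2 + 2*39)) = 190*(1197 + (-2 + 78)) = 190*(1197 + 76) = 190*1273 = 241870)
-2001/(-3155) - s = -2001/(-3155) - 1*241870 = -2001*(-1/3155) - 241870 = 2001/3155 - 241870 = -763097849/3155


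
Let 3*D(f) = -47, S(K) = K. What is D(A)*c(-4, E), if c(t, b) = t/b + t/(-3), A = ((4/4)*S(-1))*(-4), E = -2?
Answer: -470/9 ≈ -52.222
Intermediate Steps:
A = 4 (A = ((4/4)*(-1))*(-4) = ((4*(¼))*(-1))*(-4) = (1*(-1))*(-4) = -1*(-4) = 4)
D(f) = -47/3 (D(f) = (⅓)*(-47) = -47/3)
c(t, b) = -t/3 + t/b (c(t, b) = t/b + t*(-⅓) = t/b - t/3 = -t/3 + t/b)
D(A)*c(-4, E) = -47*(-⅓*(-4) - 4/(-2))/3 = -47*(4/3 - 4*(-½))/3 = -47*(4/3 + 2)/3 = -47/3*10/3 = -470/9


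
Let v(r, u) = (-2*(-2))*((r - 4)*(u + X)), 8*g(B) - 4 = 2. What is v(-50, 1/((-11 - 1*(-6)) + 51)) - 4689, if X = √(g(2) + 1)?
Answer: -107955/23 - 108*√7 ≈ -4979.4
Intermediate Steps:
g(B) = ¾ (g(B) = ½ + (⅛)*2 = ½ + ¼ = ¾)
X = √7/2 (X = √(¾ + 1) = √(7/4) = √7/2 ≈ 1.3229)
v(r, u) = 4*(-4 + r)*(u + √7/2) (v(r, u) = (-2*(-2))*((r - 4)*(u + √7/2)) = 4*((-4 + r)*(u + √7/2)) = 4*(-4 + r)*(u + √7/2))
v(-50, 1/((-11 - 1*(-6)) + 51)) - 4689 = (-16/((-11 - 1*(-6)) + 51) - 8*√7 + 2*(-50)*√7 + 4*(-50)/((-11 - 1*(-6)) + 51)) - 4689 = (-16/((-11 + 6) + 51) - 8*√7 - 100*√7 + 4*(-50)/((-11 + 6) + 51)) - 4689 = (-16/(-5 + 51) - 8*√7 - 100*√7 + 4*(-50)/(-5 + 51)) - 4689 = (-16/46 - 8*√7 - 100*√7 + 4*(-50)/46) - 4689 = (-16*1/46 - 8*√7 - 100*√7 + 4*(-50)*(1/46)) - 4689 = (-8/23 - 8*√7 - 100*√7 - 100/23) - 4689 = (-108/23 - 108*√7) - 4689 = -107955/23 - 108*√7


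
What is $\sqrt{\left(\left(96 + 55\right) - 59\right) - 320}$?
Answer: $2 i \sqrt{57} \approx 15.1 i$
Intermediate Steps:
$\sqrt{\left(\left(96 + 55\right) - 59\right) - 320} = \sqrt{\left(151 - 59\right) - 320} = \sqrt{92 - 320} = \sqrt{-228} = 2 i \sqrt{57}$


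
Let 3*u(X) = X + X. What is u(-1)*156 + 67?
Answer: -37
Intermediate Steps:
u(X) = 2*X/3 (u(X) = (X + X)/3 = (2*X)/3 = 2*X/3)
u(-1)*156 + 67 = ((⅔)*(-1))*156 + 67 = -⅔*156 + 67 = -104 + 67 = -37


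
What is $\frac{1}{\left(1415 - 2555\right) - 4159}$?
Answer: $- \frac{1}{5299} \approx -0.00018871$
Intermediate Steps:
$\frac{1}{\left(1415 - 2555\right) - 4159} = \frac{1}{-1140 - 4159} = \frac{1}{-5299} = - \frac{1}{5299}$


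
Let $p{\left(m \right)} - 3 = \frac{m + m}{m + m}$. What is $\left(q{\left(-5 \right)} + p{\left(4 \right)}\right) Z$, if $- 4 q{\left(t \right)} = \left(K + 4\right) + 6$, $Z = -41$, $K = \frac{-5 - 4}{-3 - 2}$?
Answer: $- \frac{861}{20} \approx -43.05$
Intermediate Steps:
$K = \frac{9}{5}$ ($K = - \frac{9}{-5} = \left(-9\right) \left(- \frac{1}{5}\right) = \frac{9}{5} \approx 1.8$)
$p{\left(m \right)} = 4$ ($p{\left(m \right)} = 3 + \frac{m + m}{m + m} = 3 + \frac{2 m}{2 m} = 3 + 2 m \frac{1}{2 m} = 3 + 1 = 4$)
$q{\left(t \right)} = - \frac{59}{20}$ ($q{\left(t \right)} = - \frac{\left(\frac{9}{5} + 4\right) + 6}{4} = - \frac{\frac{29}{5} + 6}{4} = \left(- \frac{1}{4}\right) \frac{59}{5} = - \frac{59}{20}$)
$\left(q{\left(-5 \right)} + p{\left(4 \right)}\right) Z = \left(- \frac{59}{20} + 4\right) \left(-41\right) = \frac{21}{20} \left(-41\right) = - \frac{861}{20}$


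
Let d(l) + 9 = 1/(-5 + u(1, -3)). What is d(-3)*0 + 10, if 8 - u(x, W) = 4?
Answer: 10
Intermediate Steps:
u(x, W) = 4 (u(x, W) = 8 - 1*4 = 8 - 4 = 4)
d(l) = -10 (d(l) = -9 + 1/(-5 + 4) = -9 + 1/(-1) = -9 - 1 = -10)
d(-3)*0 + 10 = -10*0 + 10 = 0 + 10 = 10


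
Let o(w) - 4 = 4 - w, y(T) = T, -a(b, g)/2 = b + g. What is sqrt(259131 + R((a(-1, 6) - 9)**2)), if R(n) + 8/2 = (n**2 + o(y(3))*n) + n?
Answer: sqrt(391614) ≈ 625.79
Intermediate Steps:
a(b, g) = -2*b - 2*g (a(b, g) = -2*(b + g) = -2*b - 2*g)
o(w) = 8 - w (o(w) = 4 + (4 - w) = 8 - w)
R(n) = -4 + n**2 + 6*n (R(n) = -4 + ((n**2 + (8 - 1*3)*n) + n) = -4 + ((n**2 + (8 - 3)*n) + n) = -4 + ((n**2 + 5*n) + n) = -4 + (n**2 + 6*n) = -4 + n**2 + 6*n)
sqrt(259131 + R((a(-1, 6) - 9)**2)) = sqrt(259131 + (-4 + (((-2*(-1) - 2*6) - 9)**2)**2 + 6*((-2*(-1) - 2*6) - 9)**2)) = sqrt(259131 + (-4 + (((2 - 12) - 9)**2)**2 + 6*((2 - 12) - 9)**2)) = sqrt(259131 + (-4 + ((-10 - 9)**2)**2 + 6*(-10 - 9)**2)) = sqrt(259131 + (-4 + ((-19)**2)**2 + 6*(-19)**2)) = sqrt(259131 + (-4 + 361**2 + 6*361)) = sqrt(259131 + (-4 + 130321 + 2166)) = sqrt(259131 + 132483) = sqrt(391614)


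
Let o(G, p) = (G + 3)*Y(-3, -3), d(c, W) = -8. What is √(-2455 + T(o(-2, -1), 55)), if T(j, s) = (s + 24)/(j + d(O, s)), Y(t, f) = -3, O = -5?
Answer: 2*I*√74481/11 ≈ 49.62*I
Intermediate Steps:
o(G, p) = -9 - 3*G (o(G, p) = (G + 3)*(-3) = (3 + G)*(-3) = -9 - 3*G)
T(j, s) = (24 + s)/(-8 + j) (T(j, s) = (s + 24)/(j - 8) = (24 + s)/(-8 + j))
√(-2455 + T(o(-2, -1), 55)) = √(-2455 + (24 + 55)/(-8 + (-9 - 3*(-2)))) = √(-2455 + 79/(-8 + (-9 + 6))) = √(-2455 + 79/(-8 - 3)) = √(-2455 + 79/(-11)) = √(-2455 - 1/11*79) = √(-2455 - 79/11) = √(-27084/11) = 2*I*√74481/11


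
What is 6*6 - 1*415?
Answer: -379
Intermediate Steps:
6*6 - 1*415 = 36 - 415 = -379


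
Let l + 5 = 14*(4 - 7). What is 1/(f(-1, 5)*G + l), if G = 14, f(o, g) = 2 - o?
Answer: -1/5 ≈ -0.20000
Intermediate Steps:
l = -47 (l = -5 + 14*(4 - 7) = -5 + 14*(-3) = -5 - 42 = -47)
1/(f(-1, 5)*G + l) = 1/((2 - 1*(-1))*14 - 47) = 1/((2 + 1)*14 - 47) = 1/(3*14 - 47) = 1/(42 - 47) = 1/(-5) = -1/5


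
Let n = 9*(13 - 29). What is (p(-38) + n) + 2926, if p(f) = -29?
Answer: 2753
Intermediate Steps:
n = -144 (n = 9*(-16) = -144)
(p(-38) + n) + 2926 = (-29 - 144) + 2926 = -173 + 2926 = 2753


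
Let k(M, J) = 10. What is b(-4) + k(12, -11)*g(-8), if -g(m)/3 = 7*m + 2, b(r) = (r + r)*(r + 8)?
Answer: 1588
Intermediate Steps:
b(r) = 2*r*(8 + r) (b(r) = (2*r)*(8 + r) = 2*r*(8 + r))
g(m) = -6 - 21*m (g(m) = -3*(7*m + 2) = -3*(2 + 7*m) = -6 - 21*m)
b(-4) + k(12, -11)*g(-8) = 2*(-4)*(8 - 4) + 10*(-6 - 21*(-8)) = 2*(-4)*4 + 10*(-6 + 168) = -32 + 10*162 = -32 + 1620 = 1588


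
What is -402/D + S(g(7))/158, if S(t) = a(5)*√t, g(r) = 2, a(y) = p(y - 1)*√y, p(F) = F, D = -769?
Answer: 402/769 + 2*√10/79 ≈ 0.60281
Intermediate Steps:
a(y) = √y*(-1 + y) (a(y) = (y - 1)*√y = (-1 + y)*√y = √y*(-1 + y))
S(t) = 4*√5*√t (S(t) = (√5*(-1 + 5))*√t = (√5*4)*√t = (4*√5)*√t = 4*√5*√t)
-402/D + S(g(7))/158 = -402/(-769) + (4*√5*√2)/158 = -402*(-1/769) + (4*√10)*(1/158) = 402/769 + 2*√10/79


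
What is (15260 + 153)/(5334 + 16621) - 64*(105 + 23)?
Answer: -179839947/21955 ≈ -8191.3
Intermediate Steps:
(15260 + 153)/(5334 + 16621) - 64*(105 + 23) = 15413/21955 - 64*128 = 15413*(1/21955) - 8192 = 15413/21955 - 8192 = -179839947/21955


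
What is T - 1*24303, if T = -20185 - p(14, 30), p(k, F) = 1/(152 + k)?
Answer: -7385009/166 ≈ -44488.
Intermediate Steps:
T = -3350711/166 (T = -20185 - 1/(152 + 14) = -20185 - 1/166 = -3350711/166 ≈ -20185.)
T - 1*24303 = -3350711/166 - 1*24303 = -3350711/166 - 24303 = -7385009/166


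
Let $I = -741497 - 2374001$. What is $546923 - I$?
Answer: $3662421$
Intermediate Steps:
$I = -3115498$
$546923 - I = 546923 - -3115498 = 546923 + 3115498 = 3662421$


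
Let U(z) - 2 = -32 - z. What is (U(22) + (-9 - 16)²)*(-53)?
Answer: -30369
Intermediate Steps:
U(z) = -30 - z (U(z) = 2 + (-32 - z) = -30 - z)
(U(22) + (-9 - 16)²)*(-53) = ((-30 - 1*22) + (-9 - 16)²)*(-53) = ((-30 - 22) + (-25)²)*(-53) = (-52 + 625)*(-53) = 573*(-53) = -30369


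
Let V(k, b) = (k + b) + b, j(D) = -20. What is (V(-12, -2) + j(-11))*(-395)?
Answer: 14220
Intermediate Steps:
V(k, b) = k + 2*b (V(k, b) = (b + k) + b = k + 2*b)
(V(-12, -2) + j(-11))*(-395) = ((-12 + 2*(-2)) - 20)*(-395) = ((-12 - 4) - 20)*(-395) = (-16 - 20)*(-395) = -36*(-395) = 14220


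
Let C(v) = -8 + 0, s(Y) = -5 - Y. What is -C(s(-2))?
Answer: 8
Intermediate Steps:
C(v) = -8
-C(s(-2)) = -1*(-8) = 8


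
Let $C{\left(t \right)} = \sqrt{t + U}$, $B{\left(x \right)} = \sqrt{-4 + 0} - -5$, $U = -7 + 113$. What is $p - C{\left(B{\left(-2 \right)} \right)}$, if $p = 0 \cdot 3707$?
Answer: $- \sqrt{111 + 2 i} \approx -10.536 - 0.094912 i$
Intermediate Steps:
$p = 0$
$U = 106$
$B{\left(x \right)} = 5 + 2 i$ ($B{\left(x \right)} = \sqrt{-4} + 5 = 2 i + 5 = 5 + 2 i$)
$C{\left(t \right)} = \sqrt{106 + t}$ ($C{\left(t \right)} = \sqrt{t + 106} = \sqrt{106 + t}$)
$p - C{\left(B{\left(-2 \right)} \right)} = 0 - \sqrt{106 + \left(5 + 2 i\right)} = 0 - \sqrt{111 + 2 i} = - \sqrt{111 + 2 i}$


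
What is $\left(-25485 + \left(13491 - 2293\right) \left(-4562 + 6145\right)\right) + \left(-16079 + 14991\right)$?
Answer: $17699861$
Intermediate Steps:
$\left(-25485 + \left(13491 - 2293\right) \left(-4562 + 6145\right)\right) + \left(-16079 + 14991\right) = \left(-25485 + 11198 \cdot 1583\right) - 1088 = \left(-25485 + 17726434\right) - 1088 = 17700949 - 1088 = 17699861$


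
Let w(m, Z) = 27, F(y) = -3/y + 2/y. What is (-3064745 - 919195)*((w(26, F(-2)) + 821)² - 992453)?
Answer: 1089006015060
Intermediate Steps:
F(y) = -1/y
(-3064745 - 919195)*((w(26, F(-2)) + 821)² - 992453) = (-3064745 - 919195)*((27 + 821)² - 992453) = -3983940*(848² - 992453) = -3983940*(719104 - 992453) = -3983940*(-273349) = 1089006015060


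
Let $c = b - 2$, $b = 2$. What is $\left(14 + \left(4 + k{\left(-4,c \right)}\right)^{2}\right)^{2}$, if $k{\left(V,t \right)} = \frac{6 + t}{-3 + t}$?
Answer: $324$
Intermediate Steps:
$c = 0$ ($c = 2 - 2 = 0$)
$k{\left(V,t \right)} = \frac{6 + t}{-3 + t}$
$\left(14 + \left(4 + k{\left(-4,c \right)}\right)^{2}\right)^{2} = \left(14 + \left(4 + \frac{6 + 0}{-3 + 0}\right)^{2}\right)^{2} = \left(14 + \left(4 + \frac{1}{-3} \cdot 6\right)^{2}\right)^{2} = \left(14 + \left(4 - 2\right)^{2}\right)^{2} = \left(14 + 2^{2}\right)^{2} = \left(14 + 4\right)^{2} = 18^{2} = 324$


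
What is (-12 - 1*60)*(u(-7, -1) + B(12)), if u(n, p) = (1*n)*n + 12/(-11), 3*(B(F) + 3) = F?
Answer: -38736/11 ≈ -3521.5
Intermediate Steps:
B(F) = -3 + F/3
u(n, p) = -12/11 + n**2 (u(n, p) = n*n + 12*(-1/11) = n**2 - 12/11 = -12/11 + n**2)
(-12 - 1*60)*(u(-7, -1) + B(12)) = (-12 - 1*60)*((-12/11 + (-7)**2) + (-3 + (1/3)*12)) = (-12 - 60)*((-12/11 + 49) + (-3 + 4)) = -72*(527/11 + 1) = -72*538/11 = -38736/11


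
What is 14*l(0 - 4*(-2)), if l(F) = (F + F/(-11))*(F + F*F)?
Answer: 80640/11 ≈ 7330.9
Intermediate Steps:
l(F) = 10*F*(F + F**2)/11 (l(F) = (F + F*(-1/11))*(F + F**2) = (F - F/11)*(F + F**2) = (10*F/11)*(F + F**2) = 10*F*(F + F**2)/11)
14*l(0 - 4*(-2)) = 14*(10*(0 - 4*(-2))**2*(1 + (0 - 4*(-2)))/11) = 14*(10*(0 + 8)**2*(1 + (0 + 8))/11) = 14*((10/11)*8**2*(1 + 8)) = 14*((10/11)*64*9) = 14*(5760/11) = 80640/11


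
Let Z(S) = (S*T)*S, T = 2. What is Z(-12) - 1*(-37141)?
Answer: 37429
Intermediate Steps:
Z(S) = 2*S**2 (Z(S) = (S*2)*S = (2*S)*S = 2*S**2)
Z(-12) - 1*(-37141) = 2*(-12)**2 - 1*(-37141) = 2*144 + 37141 = 288 + 37141 = 37429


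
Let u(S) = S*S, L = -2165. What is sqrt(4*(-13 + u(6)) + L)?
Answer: I*sqrt(2073) ≈ 45.53*I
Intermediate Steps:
u(S) = S**2
sqrt(4*(-13 + u(6)) + L) = sqrt(4*(-13 + 6**2) - 2165) = sqrt(4*(-13 + 36) - 2165) = sqrt(4*23 - 2165) = sqrt(92 - 2165) = sqrt(-2073) = I*sqrt(2073)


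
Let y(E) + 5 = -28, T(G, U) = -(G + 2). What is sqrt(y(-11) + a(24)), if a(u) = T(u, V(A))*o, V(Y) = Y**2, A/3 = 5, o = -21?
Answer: 3*sqrt(57) ≈ 22.650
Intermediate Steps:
A = 15 (A = 3*5 = 15)
T(G, U) = -2 - G (T(G, U) = -(2 + G) = -2 - G)
y(E) = -33 (y(E) = -5 - 28 = -33)
a(u) = 42 + 21*u (a(u) = (-2 - u)*(-21) = 42 + 21*u)
sqrt(y(-11) + a(24)) = sqrt(-33 + (42 + 21*24)) = sqrt(-33 + (42 + 504)) = sqrt(-33 + 546) = sqrt(513) = 3*sqrt(57)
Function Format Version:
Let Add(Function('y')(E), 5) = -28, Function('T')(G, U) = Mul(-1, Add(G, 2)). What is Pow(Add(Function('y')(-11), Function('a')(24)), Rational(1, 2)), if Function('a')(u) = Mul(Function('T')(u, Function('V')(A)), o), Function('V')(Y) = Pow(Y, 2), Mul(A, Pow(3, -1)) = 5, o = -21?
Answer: Mul(3, Pow(57, Rational(1, 2))) ≈ 22.650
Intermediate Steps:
A = 15 (A = Mul(3, 5) = 15)
Function('T')(G, U) = Add(-2, Mul(-1, G)) (Function('T')(G, U) = Mul(-1, Add(2, G)) = Add(-2, Mul(-1, G)))
Function('y')(E) = -33 (Function('y')(E) = Add(-5, -28) = -33)
Function('a')(u) = Add(42, Mul(21, u)) (Function('a')(u) = Mul(Add(-2, Mul(-1, u)), -21) = Add(42, Mul(21, u)))
Pow(Add(Function('y')(-11), Function('a')(24)), Rational(1, 2)) = Pow(Add(-33, Add(42, Mul(21, 24))), Rational(1, 2)) = Pow(Add(-33, Add(42, 504)), Rational(1, 2)) = Pow(Add(-33, 546), Rational(1, 2)) = Pow(513, Rational(1, 2)) = Mul(3, Pow(57, Rational(1, 2)))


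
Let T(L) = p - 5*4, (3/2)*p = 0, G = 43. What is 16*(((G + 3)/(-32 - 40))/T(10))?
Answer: 23/45 ≈ 0.51111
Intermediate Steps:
p = 0 (p = (2/3)*0 = 0)
T(L) = -20 (T(L) = 0 - 5*4 = 0 - 20 = -20)
16*(((G + 3)/(-32 - 40))/T(10)) = 16*(((43 + 3)/(-32 - 40))/(-20)) = 16*((46/(-72))*(-1/20)) = 16*((46*(-1/72))*(-1/20)) = 16*(-23/36*(-1/20)) = 16*(23/720) = 23/45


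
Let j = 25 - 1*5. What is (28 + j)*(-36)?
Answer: -1728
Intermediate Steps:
j = 20 (j = 25 - 5 = 20)
(28 + j)*(-36) = (28 + 20)*(-36) = 48*(-36) = -1728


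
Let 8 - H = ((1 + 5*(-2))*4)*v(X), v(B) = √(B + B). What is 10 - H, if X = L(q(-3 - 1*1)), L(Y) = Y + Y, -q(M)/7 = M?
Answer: 2 - 144*√7 ≈ -378.99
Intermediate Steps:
q(M) = -7*M
L(Y) = 2*Y
X = 56 (X = 2*(-7*(-3 - 1*1)) = 2*(-7*(-3 - 1)) = 2*(-7*(-4)) = 2*28 = 56)
v(B) = √2*√B (v(B) = √(2*B) = √2*√B)
H = 8 + 144*√7 (H = 8 - (1 + 5*(-2))*4*√2*√56 = 8 - (1 - 10)*4*√2*(2*√14) = 8 - (-9*4)*4*√7 = 8 - (-36)*4*√7 = 8 - (-144)*√7 = 8 + 144*√7 ≈ 388.99)
10 - H = 10 - (8 + 144*√7) = 10 + (-8 - 144*√7) = 2 - 144*√7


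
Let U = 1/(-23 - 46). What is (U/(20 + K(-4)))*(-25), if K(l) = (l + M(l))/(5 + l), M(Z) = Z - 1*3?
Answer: 25/621 ≈ 0.040258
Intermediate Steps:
M(Z) = -3 + Z (M(Z) = Z - 3 = -3 + Z)
K(l) = (-3 + 2*l)/(5 + l) (K(l) = (l + (-3 + l))/(5 + l) = (-3 + 2*l)/(5 + l))
U = -1/69 (U = 1/(-69) = -1/69 ≈ -0.014493)
(U/(20 + K(-4)))*(-25) = (-1/69/(20 + (-3 + 2*(-4))/(5 - 4)))*(-25) = (-1/69/(20 + (-3 - 8)/1))*(-25) = (-1/69/(20 + 1*(-11)))*(-25) = (-1/69/(20 - 11))*(-25) = (-1/69/9)*(-25) = ((1/9)*(-1/69))*(-25) = -1/621*(-25) = 25/621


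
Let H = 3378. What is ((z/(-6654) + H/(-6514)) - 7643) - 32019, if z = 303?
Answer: -286523394371/7224026 ≈ -39663.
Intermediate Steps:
((z/(-6654) + H/(-6514)) - 7643) - 32019 = ((303/(-6654) + 3378/(-6514)) - 7643) - 32019 = ((303*(-1/6654) + 3378*(-1/6514)) - 7643) - 32019 = ((-101/2218 - 1689/3257) - 7643) - 32019 = (-4075159/7224026 - 7643) - 32019 = -55217305877/7224026 - 32019 = -286523394371/7224026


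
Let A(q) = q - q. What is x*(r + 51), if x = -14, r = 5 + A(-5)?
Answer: -784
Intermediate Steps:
A(q) = 0
r = 5 (r = 5 + 0 = 5)
x*(r + 51) = -14*(5 + 51) = -14*56 = -784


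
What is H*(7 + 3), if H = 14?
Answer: 140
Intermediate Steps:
H*(7 + 3) = 14*(7 + 3) = 14*10 = 140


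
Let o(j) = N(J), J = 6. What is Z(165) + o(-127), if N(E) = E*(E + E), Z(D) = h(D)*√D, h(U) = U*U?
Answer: 72 + 27225*√165 ≈ 3.4978e+5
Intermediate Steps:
h(U) = U²
Z(D) = D^(5/2) (Z(D) = D²*√D = D^(5/2))
N(E) = 2*E² (N(E) = E*(2*E) = 2*E²)
o(j) = 72 (o(j) = 2*6² = 2*36 = 72)
Z(165) + o(-127) = 165^(5/2) + 72 = 27225*√165 + 72 = 72 + 27225*√165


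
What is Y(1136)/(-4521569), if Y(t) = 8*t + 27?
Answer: -9115/4521569 ≈ -0.0020159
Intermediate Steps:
Y(t) = 27 + 8*t
Y(1136)/(-4521569) = (27 + 8*1136)/(-4521569) = (27 + 9088)*(-1/4521569) = 9115*(-1/4521569) = -9115/4521569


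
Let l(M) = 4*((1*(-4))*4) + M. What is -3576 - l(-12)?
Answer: -3500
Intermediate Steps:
l(M) = -64 + M (l(M) = 4*(-4*4) + M = 4*(-16) + M = -64 + M)
-3576 - l(-12) = -3576 - (-64 - 12) = -3576 - 1*(-76) = -3576 + 76 = -3500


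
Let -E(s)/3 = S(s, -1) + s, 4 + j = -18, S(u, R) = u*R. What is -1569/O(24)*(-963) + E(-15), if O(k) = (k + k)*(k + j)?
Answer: 503649/32 ≈ 15739.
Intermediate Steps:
S(u, R) = R*u
j = -22 (j = -4 - 18 = -22)
E(s) = 0 (E(s) = -3*(-s + s) = -3*0 = 0)
O(k) = 2*k*(-22 + k) (O(k) = (k + k)*(k - 22) = (2*k)*(-22 + k) = 2*k*(-22 + k))
-1569/O(24)*(-963) + E(-15) = -1569*1/(48*(-22 + 24))*(-963) + 0 = -1569/(2*24*2)*(-963) + 0 = -1569/96*(-963) + 0 = -1569*1/96*(-963) + 0 = -523/32*(-963) + 0 = 503649/32 + 0 = 503649/32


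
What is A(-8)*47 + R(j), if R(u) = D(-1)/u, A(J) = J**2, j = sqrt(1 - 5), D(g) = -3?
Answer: 3008 + 3*I/2 ≈ 3008.0 + 1.5*I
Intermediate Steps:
j = 2*I (j = sqrt(-4) = 2*I ≈ 2.0*I)
R(u) = -3/u
A(-8)*47 + R(j) = (-8)**2*47 - 3*(-I/2) = 64*47 - (-3)*I/2 = 3008 + 3*I/2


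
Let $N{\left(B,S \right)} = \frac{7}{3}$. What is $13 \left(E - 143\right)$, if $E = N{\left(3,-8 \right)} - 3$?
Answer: $- \frac{5603}{3} \approx -1867.7$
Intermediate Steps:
$N{\left(B,S \right)} = \frac{7}{3}$ ($N{\left(B,S \right)} = 7 \cdot \frac{1}{3} = \frac{7}{3}$)
$E = - \frac{2}{3}$ ($E = \frac{7}{3} - 3 = - \frac{2}{3} \approx -0.66667$)
$13 \left(E - 143\right) = 13 \left(- \frac{2}{3} - 143\right) = 13 \left(- \frac{431}{3}\right) = - \frac{5603}{3}$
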